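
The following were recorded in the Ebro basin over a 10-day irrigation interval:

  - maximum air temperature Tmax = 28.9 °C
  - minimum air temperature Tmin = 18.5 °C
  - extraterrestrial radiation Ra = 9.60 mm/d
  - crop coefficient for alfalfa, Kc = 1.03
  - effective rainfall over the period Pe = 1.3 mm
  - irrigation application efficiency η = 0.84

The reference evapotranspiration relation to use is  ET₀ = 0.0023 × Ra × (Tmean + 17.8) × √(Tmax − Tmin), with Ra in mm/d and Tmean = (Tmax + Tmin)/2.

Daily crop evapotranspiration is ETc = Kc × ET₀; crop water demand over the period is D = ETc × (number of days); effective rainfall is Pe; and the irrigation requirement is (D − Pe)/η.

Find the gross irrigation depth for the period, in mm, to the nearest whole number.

35 mm

Tmean = (28.9 + 18.5)/2 = 23.70 °C
ET₀ = 0.0023 × 9.60 × (23.70 + 17.8) × √10.4 = 0.0023 × 9.60 × 41.50 × 3.2249 = 2.9550 mm/d
ETc = Kc × ET₀ = 1.03 × 2.9550 = 3.0437 mm/d
Crop demand D = ETc × 10 d = 3.0437 × 10 = 30.437 mm
D − Pe = 30.437 − 1.3 = 29.137 mm
Gross irrigation = 29.137 / 0.84 = 34.687 mm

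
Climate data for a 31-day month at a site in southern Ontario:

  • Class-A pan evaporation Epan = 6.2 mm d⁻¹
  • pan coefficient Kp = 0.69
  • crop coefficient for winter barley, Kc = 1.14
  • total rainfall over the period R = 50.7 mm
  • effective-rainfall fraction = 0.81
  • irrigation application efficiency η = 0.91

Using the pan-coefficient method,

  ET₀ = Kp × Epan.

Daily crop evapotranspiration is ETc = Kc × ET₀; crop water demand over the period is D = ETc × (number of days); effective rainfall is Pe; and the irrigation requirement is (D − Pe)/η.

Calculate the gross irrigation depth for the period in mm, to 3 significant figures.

ET₀ = 0.69 × 6.2 = 4.2780 mm/d
ETc = Kc × ET₀ = 1.14 × 4.2780 = 4.8769 mm/d
Crop demand D = ETc × 31 d = 4.8769 × 31 = 151.184 mm
Pe = 0.81 × 50.7 = 41.067 mm
D − Pe = 151.184 − 41.067 = 110.117 mm
Gross irrigation = 110.117 / 0.91 = 121.008 mm

121 mm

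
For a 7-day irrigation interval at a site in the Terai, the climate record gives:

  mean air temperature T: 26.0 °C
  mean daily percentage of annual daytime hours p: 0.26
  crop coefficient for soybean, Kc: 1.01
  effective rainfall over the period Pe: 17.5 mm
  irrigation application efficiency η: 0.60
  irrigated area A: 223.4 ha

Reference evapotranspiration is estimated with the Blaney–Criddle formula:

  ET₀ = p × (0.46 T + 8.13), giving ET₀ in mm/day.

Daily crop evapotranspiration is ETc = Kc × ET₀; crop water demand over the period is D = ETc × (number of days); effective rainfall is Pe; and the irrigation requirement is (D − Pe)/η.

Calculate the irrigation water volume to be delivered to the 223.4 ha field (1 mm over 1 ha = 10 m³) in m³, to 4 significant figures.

72340 m³

ET₀ = 0.26 × (0.46 × 26.0 + 8.13) = 0.26 × 20.090 = 5.2234 mm/d
ETc = Kc × ET₀ = 1.01 × 5.2234 = 5.2756 mm/d
Crop demand D = ETc × 7 d = 5.2756 × 7 = 36.929 mm
D − Pe = 36.929 − 17.5 = 19.429 mm
Gross irrigation = 19.429 / 0.60 = 32.382 mm
Volume = 32.382 mm × 223.4 ha × 10 = 72341.4 m³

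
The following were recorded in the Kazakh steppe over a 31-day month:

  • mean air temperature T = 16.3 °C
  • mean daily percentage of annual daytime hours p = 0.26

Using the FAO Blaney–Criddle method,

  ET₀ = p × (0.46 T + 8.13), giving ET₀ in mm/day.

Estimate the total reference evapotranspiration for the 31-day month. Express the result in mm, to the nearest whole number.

ET₀ = 0.26 × (0.46 × 16.3 + 8.13) = 0.26 × 15.628 = 4.0633 mm/d
Monthly total = 4.0633 × 31 = 125.962 mm

126 mm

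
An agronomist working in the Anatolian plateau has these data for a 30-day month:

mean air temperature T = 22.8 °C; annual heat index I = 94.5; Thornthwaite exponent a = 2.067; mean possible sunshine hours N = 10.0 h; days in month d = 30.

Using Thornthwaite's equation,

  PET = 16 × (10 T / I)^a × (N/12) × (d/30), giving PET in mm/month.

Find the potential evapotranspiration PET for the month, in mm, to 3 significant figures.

10T/I = 10 × 22.8 / 94.5 = 2.4127
(10T/I)^a = 2.4127^2.067 = 6.1750
Uncorrected PET = 16 × 6.1750 = 98.800 mm
Correction = (N/12)(d/30) = (10.0/12)(30/30) = 0.8333
PET = 98.800 × 0.8333 = 82.330 mm/month

82.3 mm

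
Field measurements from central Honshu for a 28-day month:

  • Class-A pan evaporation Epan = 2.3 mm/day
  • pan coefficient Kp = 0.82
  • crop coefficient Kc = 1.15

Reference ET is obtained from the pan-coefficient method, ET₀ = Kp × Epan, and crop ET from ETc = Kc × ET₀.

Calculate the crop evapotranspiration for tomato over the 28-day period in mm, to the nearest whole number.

61 mm

ET₀ = 0.82 × 2.3 = 1.8860 mm/d
ETc = Kc × ET₀ = 1.15 × 1.8860 = 2.1689 mm/d
Over 28 days: 2.1689 × 28 = 60.729 mm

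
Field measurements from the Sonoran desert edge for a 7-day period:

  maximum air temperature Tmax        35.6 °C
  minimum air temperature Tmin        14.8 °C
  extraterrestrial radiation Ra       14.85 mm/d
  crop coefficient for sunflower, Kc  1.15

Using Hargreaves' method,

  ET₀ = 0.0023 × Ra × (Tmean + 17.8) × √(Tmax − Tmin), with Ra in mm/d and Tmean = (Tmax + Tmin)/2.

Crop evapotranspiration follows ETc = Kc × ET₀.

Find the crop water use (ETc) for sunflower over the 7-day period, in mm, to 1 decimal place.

53.9 mm

Tmean = (35.6 + 14.8)/2 = 25.20 °C
ET₀ = 0.0023 × 14.85 × (25.20 + 17.8) × √20.8 = 0.0023 × 14.85 × 43.00 × 4.5607 = 6.6981 mm/d
ETc = Kc × ET₀ = 1.15 × 6.6981 = 7.7028 mm/d
Over 7 days: 7.7028 × 7 = 53.920 mm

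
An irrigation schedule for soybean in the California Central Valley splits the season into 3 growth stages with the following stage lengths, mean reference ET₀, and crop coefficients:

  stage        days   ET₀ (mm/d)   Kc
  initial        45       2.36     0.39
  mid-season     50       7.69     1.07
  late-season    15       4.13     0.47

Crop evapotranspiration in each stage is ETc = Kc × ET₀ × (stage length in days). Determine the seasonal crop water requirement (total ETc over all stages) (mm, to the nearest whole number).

482 mm

initial: 0.39 × 2.36 × 45 = 41.42 mm
mid-season: 1.07 × 7.69 × 50 = 411.42 mm
late-season: 0.47 × 4.13 × 15 = 29.12 mm
Seasonal total = 481.96 mm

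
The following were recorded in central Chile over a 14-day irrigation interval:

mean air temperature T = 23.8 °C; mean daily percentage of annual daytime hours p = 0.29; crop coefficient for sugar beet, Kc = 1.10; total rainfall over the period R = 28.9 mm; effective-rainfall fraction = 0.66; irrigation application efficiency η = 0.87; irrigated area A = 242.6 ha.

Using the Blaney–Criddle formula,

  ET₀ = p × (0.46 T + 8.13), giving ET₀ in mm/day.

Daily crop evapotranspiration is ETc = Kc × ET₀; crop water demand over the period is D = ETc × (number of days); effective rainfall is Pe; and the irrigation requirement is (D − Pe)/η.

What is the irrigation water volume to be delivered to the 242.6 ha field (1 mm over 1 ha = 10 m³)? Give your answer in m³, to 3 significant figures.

184000 m³

ET₀ = 0.29 × (0.46 × 23.8 + 8.13) = 0.29 × 19.078 = 5.5326 mm/d
ETc = Kc × ET₀ = 1.10 × 5.5326 = 6.0859 mm/d
Crop demand D = ETc × 14 d = 6.0859 × 14 = 85.203 mm
Pe = 0.66 × 28.9 = 19.074 mm
D − Pe = 85.203 − 19.074 = 66.129 mm
Gross irrigation = 66.129 / 0.87 = 76.010 mm
Volume = 76.010 mm × 242.6 ha × 10 = 184400.3 m³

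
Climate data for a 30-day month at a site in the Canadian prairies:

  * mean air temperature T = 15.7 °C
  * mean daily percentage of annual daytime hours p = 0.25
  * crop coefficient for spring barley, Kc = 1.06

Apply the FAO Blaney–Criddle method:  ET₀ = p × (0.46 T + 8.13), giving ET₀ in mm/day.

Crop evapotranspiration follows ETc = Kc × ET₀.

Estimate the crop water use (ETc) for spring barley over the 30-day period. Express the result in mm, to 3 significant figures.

ET₀ = 0.25 × (0.46 × 15.7 + 8.13) = 0.25 × 15.352 = 3.8380 mm/d
ETc = Kc × ET₀ = 1.06 × 3.8380 = 4.0683 mm/d
Over 30 days: 4.0683 × 30 = 122.049 mm

122 mm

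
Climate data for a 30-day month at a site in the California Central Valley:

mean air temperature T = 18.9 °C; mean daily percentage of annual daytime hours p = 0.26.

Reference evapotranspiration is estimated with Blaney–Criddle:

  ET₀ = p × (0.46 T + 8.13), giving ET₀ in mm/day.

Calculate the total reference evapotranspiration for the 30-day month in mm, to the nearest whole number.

131 mm

ET₀ = 0.26 × (0.46 × 18.9 + 8.13) = 0.26 × 16.824 = 4.3742 mm/d
Monthly total = 4.3742 × 30 = 131.226 mm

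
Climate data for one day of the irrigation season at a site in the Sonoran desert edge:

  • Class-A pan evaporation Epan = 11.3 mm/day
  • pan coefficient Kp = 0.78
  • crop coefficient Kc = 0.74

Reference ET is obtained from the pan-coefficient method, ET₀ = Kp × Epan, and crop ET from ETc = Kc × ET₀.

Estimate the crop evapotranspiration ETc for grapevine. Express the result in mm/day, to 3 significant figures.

ET₀ = 0.78 × 11.3 = 8.8140 mm/d
ETc = Kc × ET₀ = 0.74 × 8.8140 = 6.5224 mm/d

6.52 mm/day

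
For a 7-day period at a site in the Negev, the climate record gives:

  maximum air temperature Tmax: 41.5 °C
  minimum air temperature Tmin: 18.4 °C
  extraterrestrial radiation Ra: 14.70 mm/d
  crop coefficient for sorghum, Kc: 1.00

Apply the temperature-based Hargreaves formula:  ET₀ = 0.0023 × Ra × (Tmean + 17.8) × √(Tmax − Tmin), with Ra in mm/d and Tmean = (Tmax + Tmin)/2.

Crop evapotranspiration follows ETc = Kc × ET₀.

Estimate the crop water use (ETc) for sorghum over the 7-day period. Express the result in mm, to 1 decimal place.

Tmean = (41.5 + 18.4)/2 = 29.95 °C
ET₀ = 0.0023 × 14.70 × (29.95 + 17.8) × √23.1 = 0.0023 × 14.70 × 47.75 × 4.8062 = 7.7593 mm/d
ETc = Kc × ET₀ = 1.00 × 7.7593 = 7.7593 mm/d
Over 7 days: 7.7593 × 7 = 54.315 mm

54.3 mm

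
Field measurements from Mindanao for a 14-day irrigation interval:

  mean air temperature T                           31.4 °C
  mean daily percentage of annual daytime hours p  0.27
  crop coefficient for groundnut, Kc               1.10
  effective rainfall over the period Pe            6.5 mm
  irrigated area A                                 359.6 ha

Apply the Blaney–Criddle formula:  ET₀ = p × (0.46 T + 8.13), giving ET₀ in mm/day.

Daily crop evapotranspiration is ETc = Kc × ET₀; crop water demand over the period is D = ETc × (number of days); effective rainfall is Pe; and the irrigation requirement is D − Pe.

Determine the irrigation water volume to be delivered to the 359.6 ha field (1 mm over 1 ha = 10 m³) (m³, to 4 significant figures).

ET₀ = 0.27 × (0.46 × 31.4 + 8.13) = 0.27 × 22.574 = 6.0950 mm/d
ETc = Kc × ET₀ = 1.10 × 6.0950 = 6.7045 mm/d
Crop demand D = ETc × 14 d = 6.7045 × 14 = 93.863 mm
D − Pe = 93.863 − 6.5 = 87.363 mm
Volume = 87.363 mm × 359.6 ha × 10 = 314157.3 m³

314200 m³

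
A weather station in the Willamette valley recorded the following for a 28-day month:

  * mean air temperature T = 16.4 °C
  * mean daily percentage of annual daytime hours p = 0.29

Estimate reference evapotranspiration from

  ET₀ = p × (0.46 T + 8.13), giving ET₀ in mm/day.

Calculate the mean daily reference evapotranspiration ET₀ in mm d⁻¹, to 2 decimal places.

ET₀ = 0.29 × (0.46 × 16.4 + 8.13) = 0.29 × 15.674 = 4.5455 mm/d

4.55 mm d⁻¹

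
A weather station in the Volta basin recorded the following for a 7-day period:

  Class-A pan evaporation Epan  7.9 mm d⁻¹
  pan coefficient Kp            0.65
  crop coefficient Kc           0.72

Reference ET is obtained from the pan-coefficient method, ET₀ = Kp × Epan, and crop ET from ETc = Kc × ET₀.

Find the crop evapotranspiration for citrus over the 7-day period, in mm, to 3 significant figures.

25.9 mm

ET₀ = 0.65 × 7.9 = 5.1350 mm/d
ETc = Kc × ET₀ = 0.72 × 5.1350 = 3.6972 mm/d
Over 7 days: 3.6972 × 7 = 25.880 mm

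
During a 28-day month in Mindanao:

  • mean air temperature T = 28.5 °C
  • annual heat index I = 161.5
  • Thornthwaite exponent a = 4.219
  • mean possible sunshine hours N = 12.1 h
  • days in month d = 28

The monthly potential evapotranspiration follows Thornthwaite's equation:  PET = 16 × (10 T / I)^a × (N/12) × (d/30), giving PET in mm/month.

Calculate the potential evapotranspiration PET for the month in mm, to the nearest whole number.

165 mm

10T/I = 10 × 28.5 / 161.5 = 1.7647
(10T/I)^a = 1.7647^4.219 = 10.9826
Uncorrected PET = 16 × 10.9826 = 175.722 mm
Correction = (N/12)(d/30) = (12.1/12)(28/30) = 0.9411
PET = 175.722 × 0.9411 = 165.372 mm/month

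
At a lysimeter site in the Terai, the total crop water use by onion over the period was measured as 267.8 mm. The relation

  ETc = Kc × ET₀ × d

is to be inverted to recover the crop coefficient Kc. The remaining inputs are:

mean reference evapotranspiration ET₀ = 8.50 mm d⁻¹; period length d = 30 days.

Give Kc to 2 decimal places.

1.05

ETc = Kc × ET₀ × d  ⇒  Kc = ETc / (ET₀ × d)
Kc = 267.8 / (8.50 × 30) = 267.8 / 255.00 = 1.0502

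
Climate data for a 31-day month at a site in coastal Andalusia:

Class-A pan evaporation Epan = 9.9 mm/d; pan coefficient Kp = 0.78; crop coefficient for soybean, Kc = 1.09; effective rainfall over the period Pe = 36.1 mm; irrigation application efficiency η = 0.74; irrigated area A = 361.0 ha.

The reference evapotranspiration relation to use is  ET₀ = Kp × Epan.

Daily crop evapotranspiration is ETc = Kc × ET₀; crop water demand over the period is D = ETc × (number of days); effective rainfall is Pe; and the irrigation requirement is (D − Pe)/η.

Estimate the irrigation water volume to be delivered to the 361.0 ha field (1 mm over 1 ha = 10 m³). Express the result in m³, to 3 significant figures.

ET₀ = 0.78 × 9.9 = 7.7220 mm/d
ETc = Kc × ET₀ = 1.09 × 7.7220 = 8.4170 mm/d
Crop demand D = ETc × 31 d = 8.4170 × 31 = 260.927 mm
D − Pe = 260.927 − 36.1 = 224.827 mm
Gross irrigation = 224.827 / 0.74 = 303.820 mm
Volume = 303.820 mm × 361.0 ha × 10 = 1096790.2 m³

1100000 m³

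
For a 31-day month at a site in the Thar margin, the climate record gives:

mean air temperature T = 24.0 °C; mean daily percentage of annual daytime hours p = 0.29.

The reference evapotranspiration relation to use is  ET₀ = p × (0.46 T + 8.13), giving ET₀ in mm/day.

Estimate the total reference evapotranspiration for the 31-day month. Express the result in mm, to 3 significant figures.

172 mm

ET₀ = 0.29 × (0.46 × 24.0 + 8.13) = 0.29 × 19.170 = 5.5593 mm/d
Monthly total = 5.5593 × 31 = 172.338 mm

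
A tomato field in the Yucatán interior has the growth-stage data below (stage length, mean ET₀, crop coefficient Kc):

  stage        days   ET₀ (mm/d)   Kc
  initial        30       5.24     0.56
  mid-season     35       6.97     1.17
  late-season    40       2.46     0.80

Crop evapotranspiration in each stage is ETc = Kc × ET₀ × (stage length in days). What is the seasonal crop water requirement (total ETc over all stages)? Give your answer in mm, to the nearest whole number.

452 mm

initial: 0.56 × 5.24 × 30 = 88.03 mm
mid-season: 1.17 × 6.97 × 35 = 285.42 mm
late-season: 0.80 × 2.46 × 40 = 78.72 mm
Seasonal total = 452.17 mm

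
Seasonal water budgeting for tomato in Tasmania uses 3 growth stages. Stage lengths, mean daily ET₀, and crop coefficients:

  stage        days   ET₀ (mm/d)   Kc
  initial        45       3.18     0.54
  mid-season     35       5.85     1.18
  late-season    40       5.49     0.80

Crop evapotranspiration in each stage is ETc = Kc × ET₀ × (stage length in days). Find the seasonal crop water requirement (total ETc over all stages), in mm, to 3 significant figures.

495 mm

initial: 0.54 × 3.18 × 45 = 77.27 mm
mid-season: 1.18 × 5.85 × 35 = 241.61 mm
late-season: 0.80 × 5.49 × 40 = 175.68 mm
Seasonal total = 494.56 mm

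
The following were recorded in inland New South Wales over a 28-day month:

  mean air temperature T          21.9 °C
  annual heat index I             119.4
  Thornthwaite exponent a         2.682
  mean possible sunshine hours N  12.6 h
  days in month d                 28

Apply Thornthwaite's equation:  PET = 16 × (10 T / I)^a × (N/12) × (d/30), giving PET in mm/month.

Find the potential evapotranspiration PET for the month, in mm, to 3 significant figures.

79.8 mm

10T/I = 10 × 21.9 / 119.4 = 1.8342
(10T/I)^a = 1.8342^2.682 = 5.0882
Uncorrected PET = 16 × 5.0882 = 81.411 mm
Correction = (N/12)(d/30) = (12.6/12)(28/30) = 0.9800
PET = 81.411 × 0.9800 = 79.783 mm/month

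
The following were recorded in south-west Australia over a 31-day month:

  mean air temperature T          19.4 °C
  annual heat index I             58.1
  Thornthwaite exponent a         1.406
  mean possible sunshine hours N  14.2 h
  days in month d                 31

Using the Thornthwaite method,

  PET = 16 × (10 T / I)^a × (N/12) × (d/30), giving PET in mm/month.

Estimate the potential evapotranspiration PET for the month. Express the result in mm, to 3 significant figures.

10T/I = 10 × 19.4 / 58.1 = 3.3391
(10T/I)^a = 3.3391^1.406 = 5.4478
Uncorrected PET = 16 × 5.4478 = 87.165 mm
Correction = (N/12)(d/30) = (14.2/12)(31/30) = 1.2228
PET = 87.165 × 1.2228 = 106.585 mm/month

107 mm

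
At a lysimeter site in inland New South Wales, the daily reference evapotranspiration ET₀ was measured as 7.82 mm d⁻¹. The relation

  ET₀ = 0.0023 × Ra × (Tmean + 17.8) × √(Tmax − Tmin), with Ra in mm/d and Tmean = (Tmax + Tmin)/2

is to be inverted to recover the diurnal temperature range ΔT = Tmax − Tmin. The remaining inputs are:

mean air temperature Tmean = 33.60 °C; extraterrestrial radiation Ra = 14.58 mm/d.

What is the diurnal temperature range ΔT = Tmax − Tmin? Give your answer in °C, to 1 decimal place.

√ΔT = ET₀ / [0.0023 × Ra × (Tmean+17.8)] = 7.82 / (0.0023 × 14.58 × 51.40) = 4.5369
ΔT = 4.5369² = 20.583 °C

20.6 °C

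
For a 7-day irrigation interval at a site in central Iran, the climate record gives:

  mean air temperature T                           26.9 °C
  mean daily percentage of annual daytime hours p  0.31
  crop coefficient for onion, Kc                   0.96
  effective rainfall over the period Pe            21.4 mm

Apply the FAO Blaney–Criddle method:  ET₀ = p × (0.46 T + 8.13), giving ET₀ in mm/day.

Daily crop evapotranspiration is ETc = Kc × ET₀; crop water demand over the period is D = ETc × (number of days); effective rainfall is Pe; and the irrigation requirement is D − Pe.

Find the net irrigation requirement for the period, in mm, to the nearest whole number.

ET₀ = 0.31 × (0.46 × 26.9 + 8.13) = 0.31 × 20.504 = 6.3562 mm/d
ETc = Kc × ET₀ = 0.96 × 6.3562 = 6.1020 mm/d
Crop demand D = ETc × 7 d = 6.1020 × 7 = 42.714 mm
D − Pe = 42.714 − 21.4 = 21.314 mm

21 mm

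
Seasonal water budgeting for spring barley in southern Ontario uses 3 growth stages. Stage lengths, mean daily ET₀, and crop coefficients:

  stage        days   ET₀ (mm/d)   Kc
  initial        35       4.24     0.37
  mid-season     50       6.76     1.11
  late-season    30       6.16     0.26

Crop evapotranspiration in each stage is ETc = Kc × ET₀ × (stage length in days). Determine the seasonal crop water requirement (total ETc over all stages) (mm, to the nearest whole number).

initial: 0.37 × 4.24 × 35 = 54.91 mm
mid-season: 1.11 × 6.76 × 50 = 375.18 mm
late-season: 0.26 × 6.16 × 30 = 48.05 mm
Seasonal total = 478.14 mm

478 mm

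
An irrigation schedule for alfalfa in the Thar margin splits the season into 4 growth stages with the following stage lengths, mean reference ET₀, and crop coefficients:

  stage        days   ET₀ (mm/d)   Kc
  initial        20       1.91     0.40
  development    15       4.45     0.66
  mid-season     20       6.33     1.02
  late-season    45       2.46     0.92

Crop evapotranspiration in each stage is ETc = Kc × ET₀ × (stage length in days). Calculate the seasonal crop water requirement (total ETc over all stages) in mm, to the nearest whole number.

290 mm

initial: 0.40 × 1.91 × 20 = 15.28 mm
development: 0.66 × 4.45 × 15 = 44.06 mm
mid-season: 1.02 × 6.33 × 20 = 129.13 mm
late-season: 0.92 × 2.46 × 45 = 101.84 mm
Seasonal total = 290.31 mm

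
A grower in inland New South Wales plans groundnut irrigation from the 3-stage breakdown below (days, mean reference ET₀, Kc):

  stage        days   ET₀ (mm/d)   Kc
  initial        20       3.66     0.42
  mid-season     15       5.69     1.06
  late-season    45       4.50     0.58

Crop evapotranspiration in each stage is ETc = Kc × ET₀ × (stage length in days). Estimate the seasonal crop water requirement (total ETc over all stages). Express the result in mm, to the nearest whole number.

initial: 0.42 × 3.66 × 20 = 30.74 mm
mid-season: 1.06 × 5.69 × 15 = 90.47 mm
late-season: 0.58 × 4.50 × 45 = 117.45 mm
Seasonal total = 238.66 mm

239 mm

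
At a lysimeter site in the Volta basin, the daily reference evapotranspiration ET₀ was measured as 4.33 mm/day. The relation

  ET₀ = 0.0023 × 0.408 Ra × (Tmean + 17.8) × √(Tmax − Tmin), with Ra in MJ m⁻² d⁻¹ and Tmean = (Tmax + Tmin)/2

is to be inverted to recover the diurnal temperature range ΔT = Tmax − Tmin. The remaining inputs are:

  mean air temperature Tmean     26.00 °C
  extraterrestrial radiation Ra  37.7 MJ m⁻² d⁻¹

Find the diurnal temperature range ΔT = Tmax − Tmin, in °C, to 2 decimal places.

√ΔT = ET₀ / [0.0023 × 0.408 × Ra × (Tmean+17.8)] = 4.33 / (0.0023 × 15.3816 × 43.80) = 2.7944
ΔT = 2.7944² = 7.809 °C

7.81 °C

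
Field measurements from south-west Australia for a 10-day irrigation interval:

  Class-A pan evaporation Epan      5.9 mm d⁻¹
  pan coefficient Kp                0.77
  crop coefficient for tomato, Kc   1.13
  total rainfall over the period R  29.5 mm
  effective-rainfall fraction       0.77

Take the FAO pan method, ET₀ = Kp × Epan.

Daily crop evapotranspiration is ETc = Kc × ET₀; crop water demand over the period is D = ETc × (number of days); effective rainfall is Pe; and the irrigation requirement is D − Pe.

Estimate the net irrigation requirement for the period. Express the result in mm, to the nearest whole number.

29 mm

ET₀ = 0.77 × 5.9 = 4.5430 mm/d
ETc = Kc × ET₀ = 1.13 × 4.5430 = 5.1336 mm/d
Crop demand D = ETc × 10 d = 5.1336 × 10 = 51.336 mm
Pe = 0.77 × 29.5 = 22.715 mm
D − Pe = 51.336 − 22.715 = 28.621 mm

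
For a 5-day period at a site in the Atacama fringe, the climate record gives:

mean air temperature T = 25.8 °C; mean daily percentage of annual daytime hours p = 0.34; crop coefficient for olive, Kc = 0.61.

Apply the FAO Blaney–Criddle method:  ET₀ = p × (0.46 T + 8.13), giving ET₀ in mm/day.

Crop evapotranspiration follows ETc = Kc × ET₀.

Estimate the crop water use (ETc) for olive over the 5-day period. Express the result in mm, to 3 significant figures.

20.7 mm

ET₀ = 0.34 × (0.46 × 25.8 + 8.13) = 0.34 × 19.998 = 6.7993 mm/d
ETc = Kc × ET₀ = 0.61 × 6.7993 = 4.1476 mm/d
Over 5 days: 4.1476 × 5 = 20.738 mm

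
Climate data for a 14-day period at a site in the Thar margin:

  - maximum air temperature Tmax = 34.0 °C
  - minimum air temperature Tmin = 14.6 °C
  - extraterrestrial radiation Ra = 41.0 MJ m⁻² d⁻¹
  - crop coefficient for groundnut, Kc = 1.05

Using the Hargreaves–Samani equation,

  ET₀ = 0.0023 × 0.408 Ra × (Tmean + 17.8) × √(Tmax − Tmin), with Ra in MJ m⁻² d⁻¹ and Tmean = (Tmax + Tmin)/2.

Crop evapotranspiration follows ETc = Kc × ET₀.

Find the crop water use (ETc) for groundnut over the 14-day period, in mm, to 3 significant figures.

Tmean = (34.0 + 14.6)/2 = 24.30 °C
0.408 Ra = 0.408 × 41.0 = 16.7280 mm/d equivalent
ET₀ = 0.0023 × 16.7280 × (24.30 + 17.8) × √19.4 = 0.0023 × 16.7280 × 42.10 × 4.4045 = 7.1343 mm/d
ETc = Kc × ET₀ = 1.05 × 7.1343 = 7.4910 mm/d
Over 14 days: 7.4910 × 14 = 104.874 mm

105 mm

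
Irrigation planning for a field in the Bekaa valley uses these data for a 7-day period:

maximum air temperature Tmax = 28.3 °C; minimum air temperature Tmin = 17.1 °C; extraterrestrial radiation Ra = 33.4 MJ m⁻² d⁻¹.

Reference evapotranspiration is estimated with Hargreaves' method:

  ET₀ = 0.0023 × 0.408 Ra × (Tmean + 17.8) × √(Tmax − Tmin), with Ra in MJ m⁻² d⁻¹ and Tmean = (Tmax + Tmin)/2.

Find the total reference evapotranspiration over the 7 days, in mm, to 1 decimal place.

29.7 mm

Tmean = (28.3 + 17.1)/2 = 22.70 °C
0.408 Ra = 0.408 × 33.4 = 13.6272 mm/d equivalent
ET₀ = 0.0023 × 13.6272 × (22.70 + 17.8) × √11.2 = 0.0023 × 13.6272 × 40.50 × 3.3466 = 4.2481 mm/d
Over 7 days: 4.2481 × 7 = 29.737 mm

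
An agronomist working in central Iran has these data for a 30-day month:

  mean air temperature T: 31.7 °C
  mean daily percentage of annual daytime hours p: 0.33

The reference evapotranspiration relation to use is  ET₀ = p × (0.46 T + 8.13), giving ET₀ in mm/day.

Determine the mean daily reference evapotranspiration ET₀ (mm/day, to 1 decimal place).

ET₀ = 0.33 × (0.46 × 31.7 + 8.13) = 0.33 × 22.712 = 7.4950 mm/d

7.5 mm/day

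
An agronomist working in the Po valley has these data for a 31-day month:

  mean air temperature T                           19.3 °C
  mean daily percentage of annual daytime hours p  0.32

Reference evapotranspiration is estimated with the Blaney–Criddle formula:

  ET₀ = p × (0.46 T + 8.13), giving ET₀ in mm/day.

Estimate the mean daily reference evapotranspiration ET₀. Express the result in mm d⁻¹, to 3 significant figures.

ET₀ = 0.32 × (0.46 × 19.3 + 8.13) = 0.32 × 17.008 = 5.4426 mm/d

5.44 mm d⁻¹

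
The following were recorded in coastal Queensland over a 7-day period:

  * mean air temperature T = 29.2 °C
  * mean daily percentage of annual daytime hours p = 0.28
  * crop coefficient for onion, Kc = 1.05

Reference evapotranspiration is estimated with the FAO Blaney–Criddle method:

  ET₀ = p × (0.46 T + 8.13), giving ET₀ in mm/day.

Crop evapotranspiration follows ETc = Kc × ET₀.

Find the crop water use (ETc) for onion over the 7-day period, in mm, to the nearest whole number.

ET₀ = 0.28 × (0.46 × 29.2 + 8.13) = 0.28 × 21.562 = 6.0374 mm/d
ETc = Kc × ET₀ = 1.05 × 6.0374 = 6.3393 mm/d
Over 7 days: 6.3393 × 7 = 44.375 mm

44 mm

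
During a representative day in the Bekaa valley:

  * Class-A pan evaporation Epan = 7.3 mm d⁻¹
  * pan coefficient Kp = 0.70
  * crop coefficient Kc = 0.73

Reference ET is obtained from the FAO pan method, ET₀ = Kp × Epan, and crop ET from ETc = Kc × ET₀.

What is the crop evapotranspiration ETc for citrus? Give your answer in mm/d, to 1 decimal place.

3.7 mm/d

ET₀ = 0.70 × 7.3 = 5.1100 mm/d
ETc = Kc × ET₀ = 0.73 × 5.1100 = 3.7303 mm/d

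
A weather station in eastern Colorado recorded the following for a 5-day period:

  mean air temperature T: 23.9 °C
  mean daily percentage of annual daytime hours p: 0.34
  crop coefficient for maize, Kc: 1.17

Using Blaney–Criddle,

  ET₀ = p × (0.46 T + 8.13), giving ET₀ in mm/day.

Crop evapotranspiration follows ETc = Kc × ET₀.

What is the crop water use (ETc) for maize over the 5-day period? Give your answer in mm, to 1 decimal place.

ET₀ = 0.34 × (0.46 × 23.9 + 8.13) = 0.34 × 19.124 = 6.5022 mm/d
ETc = Kc × ET₀ = 1.17 × 6.5022 = 7.6076 mm/d
Over 5 days: 7.6076 × 5 = 38.038 mm

38.0 mm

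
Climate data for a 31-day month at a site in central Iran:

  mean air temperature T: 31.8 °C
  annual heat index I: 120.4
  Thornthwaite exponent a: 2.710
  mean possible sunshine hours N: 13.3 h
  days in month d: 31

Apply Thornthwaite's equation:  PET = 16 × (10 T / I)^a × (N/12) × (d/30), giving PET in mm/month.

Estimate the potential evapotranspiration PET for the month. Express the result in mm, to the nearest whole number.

255 mm

10T/I = 10 × 31.8 / 120.4 = 2.6412
(10T/I)^a = 2.6412^2.710 = 13.9021
Uncorrected PET = 16 × 13.9021 = 222.434 mm
Correction = (N/12)(d/30) = (13.3/12)(31/30) = 1.1453
PET = 222.434 × 1.1453 = 254.754 mm/month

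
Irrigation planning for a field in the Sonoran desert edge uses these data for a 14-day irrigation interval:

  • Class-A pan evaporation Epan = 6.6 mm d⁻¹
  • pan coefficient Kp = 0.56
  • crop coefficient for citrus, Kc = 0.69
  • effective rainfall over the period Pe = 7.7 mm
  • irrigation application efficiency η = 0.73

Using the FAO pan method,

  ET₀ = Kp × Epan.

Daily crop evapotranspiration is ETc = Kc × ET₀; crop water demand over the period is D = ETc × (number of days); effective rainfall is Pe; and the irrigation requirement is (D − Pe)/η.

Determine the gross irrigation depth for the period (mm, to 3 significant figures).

38.4 mm

ET₀ = 0.56 × 6.6 = 3.6960 mm/d
ETc = Kc × ET₀ = 0.69 × 3.6960 = 2.5502 mm/d
Crop demand D = ETc × 14 d = 2.5502 × 14 = 35.703 mm
D − Pe = 35.703 − 7.7 = 28.003 mm
Gross irrigation = 28.003 / 0.73 = 38.360 mm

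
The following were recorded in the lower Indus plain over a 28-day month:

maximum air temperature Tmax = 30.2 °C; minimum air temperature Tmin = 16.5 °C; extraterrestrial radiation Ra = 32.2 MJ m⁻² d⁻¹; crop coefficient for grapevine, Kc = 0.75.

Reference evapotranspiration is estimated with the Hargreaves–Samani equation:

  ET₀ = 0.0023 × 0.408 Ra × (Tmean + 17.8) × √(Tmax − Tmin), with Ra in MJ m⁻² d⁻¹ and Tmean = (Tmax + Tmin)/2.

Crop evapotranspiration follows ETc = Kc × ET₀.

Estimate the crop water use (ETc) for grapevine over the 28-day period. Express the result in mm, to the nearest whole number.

97 mm

Tmean = (30.2 + 16.5)/2 = 23.35 °C
0.408 Ra = 0.408 × 32.2 = 13.1376 mm/d equivalent
ET₀ = 0.0023 × 13.1376 × (23.35 + 17.8) × √13.7 = 0.0023 × 13.1376 × 41.15 × 3.7014 = 4.6024 mm/d
ETc = Kc × ET₀ = 0.75 × 4.6024 = 3.4518 mm/d
Over 28 days: 3.4518 × 28 = 96.650 mm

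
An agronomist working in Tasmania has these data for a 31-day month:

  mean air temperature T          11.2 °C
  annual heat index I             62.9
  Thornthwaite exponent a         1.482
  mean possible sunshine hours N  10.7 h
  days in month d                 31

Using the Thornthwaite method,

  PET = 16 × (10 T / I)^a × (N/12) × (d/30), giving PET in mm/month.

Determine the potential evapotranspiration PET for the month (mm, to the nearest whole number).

10T/I = 10 × 11.2 / 62.9 = 1.7806
(10T/I)^a = 1.7806^1.482 = 2.3515
Uncorrected PET = 16 × 2.3515 = 37.624 mm
Correction = (N/12)(d/30) = (10.7/12)(31/30) = 0.9214
PET = 37.624 × 0.9214 = 34.667 mm/month

35 mm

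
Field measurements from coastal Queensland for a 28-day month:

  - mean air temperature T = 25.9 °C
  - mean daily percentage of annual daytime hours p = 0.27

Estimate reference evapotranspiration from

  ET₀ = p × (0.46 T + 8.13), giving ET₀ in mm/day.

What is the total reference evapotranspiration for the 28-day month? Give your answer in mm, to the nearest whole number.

152 mm

ET₀ = 0.27 × (0.46 × 25.9 + 8.13) = 0.27 × 20.044 = 5.4119 mm/d
Monthly total = 5.4119 × 28 = 151.533 mm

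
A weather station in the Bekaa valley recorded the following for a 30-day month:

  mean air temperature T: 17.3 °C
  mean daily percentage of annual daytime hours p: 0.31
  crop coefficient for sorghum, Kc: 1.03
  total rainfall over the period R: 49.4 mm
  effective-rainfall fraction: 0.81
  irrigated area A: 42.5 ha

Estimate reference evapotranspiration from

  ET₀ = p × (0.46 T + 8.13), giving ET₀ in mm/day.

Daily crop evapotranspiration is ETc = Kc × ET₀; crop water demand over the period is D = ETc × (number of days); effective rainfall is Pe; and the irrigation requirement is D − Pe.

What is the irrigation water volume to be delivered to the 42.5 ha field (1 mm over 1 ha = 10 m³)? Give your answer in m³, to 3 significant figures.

ET₀ = 0.31 × (0.46 × 17.3 + 8.13) = 0.31 × 16.088 = 4.9873 mm/d
ETc = Kc × ET₀ = 1.03 × 4.9873 = 5.1369 mm/d
Crop demand D = ETc × 30 d = 5.1369 × 30 = 154.107 mm
Pe = 0.81 × 49.4 = 40.014 mm
D − Pe = 154.107 − 40.014 = 114.093 mm
Volume = 114.093 mm × 42.5 ha × 10 = 48489.5 m³

48500 m³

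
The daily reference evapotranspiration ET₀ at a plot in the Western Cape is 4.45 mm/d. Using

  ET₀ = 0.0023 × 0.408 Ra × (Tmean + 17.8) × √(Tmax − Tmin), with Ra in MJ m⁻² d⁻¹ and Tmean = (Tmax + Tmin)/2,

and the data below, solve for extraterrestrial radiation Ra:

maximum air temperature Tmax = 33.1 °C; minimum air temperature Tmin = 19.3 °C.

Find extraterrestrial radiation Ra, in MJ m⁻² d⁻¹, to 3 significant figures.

Tmean = (33.1+19.3)/2 = 26.20 °C; ΔT = 13.8
Ra = ET₀ / [0.0023 × 0.408 × (Tmean+17.8) × √ΔT]
   = 4.45 / (0.0023 × 0.408 × 44.00 × 3.7148) = 29.012 MJ m⁻² d⁻¹

29.0 MJ m⁻² d⁻¹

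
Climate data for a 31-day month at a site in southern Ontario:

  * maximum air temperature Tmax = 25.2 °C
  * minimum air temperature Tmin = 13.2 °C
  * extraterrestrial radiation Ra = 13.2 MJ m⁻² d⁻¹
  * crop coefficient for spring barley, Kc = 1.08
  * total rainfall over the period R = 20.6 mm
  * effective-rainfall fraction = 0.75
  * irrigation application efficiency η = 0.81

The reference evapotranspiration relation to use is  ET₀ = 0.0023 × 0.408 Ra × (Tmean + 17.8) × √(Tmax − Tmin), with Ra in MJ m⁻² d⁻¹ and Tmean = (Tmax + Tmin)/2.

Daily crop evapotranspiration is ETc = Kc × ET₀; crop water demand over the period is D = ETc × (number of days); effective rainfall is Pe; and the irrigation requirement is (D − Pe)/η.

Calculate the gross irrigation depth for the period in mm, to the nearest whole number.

Tmean = (25.2 + 13.2)/2 = 19.20 °C
0.408 Ra = 0.408 × 13.2 = 5.3856 mm/d equivalent
ET₀ = 0.0023 × 5.3856 × (19.20 + 17.8) × √12.0 = 0.0023 × 5.3856 × 37.00 × 3.4641 = 1.5876 mm/d
ETc = Kc × ET₀ = 1.08 × 1.5876 = 1.7146 mm/d
Crop demand D = ETc × 31 d = 1.7146 × 31 = 53.153 mm
Pe = 0.75 × 20.6 = 15.450 mm
D − Pe = 53.153 − 15.450 = 37.703 mm
Gross irrigation = 37.703 / 0.81 = 46.547 mm

47 mm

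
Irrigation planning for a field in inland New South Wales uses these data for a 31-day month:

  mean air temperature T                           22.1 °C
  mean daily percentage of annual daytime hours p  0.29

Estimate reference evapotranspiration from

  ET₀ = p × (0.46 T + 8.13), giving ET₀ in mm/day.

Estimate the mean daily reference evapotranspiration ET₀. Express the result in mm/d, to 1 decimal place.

ET₀ = 0.29 × (0.46 × 22.1 + 8.13) = 0.29 × 18.296 = 5.3058 mm/d

5.3 mm/d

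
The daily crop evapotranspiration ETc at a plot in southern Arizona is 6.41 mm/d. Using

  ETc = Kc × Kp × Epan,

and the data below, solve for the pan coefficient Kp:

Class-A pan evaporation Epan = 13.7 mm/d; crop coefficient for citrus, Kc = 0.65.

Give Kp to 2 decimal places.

ETc = Kc × Kp × Epan  ⇒  Kp = ETc / (Kc × Epan)
Kp = 6.41 / (0.65 × 13.7) = 6.41 / 8.905 = 0.7198

0.72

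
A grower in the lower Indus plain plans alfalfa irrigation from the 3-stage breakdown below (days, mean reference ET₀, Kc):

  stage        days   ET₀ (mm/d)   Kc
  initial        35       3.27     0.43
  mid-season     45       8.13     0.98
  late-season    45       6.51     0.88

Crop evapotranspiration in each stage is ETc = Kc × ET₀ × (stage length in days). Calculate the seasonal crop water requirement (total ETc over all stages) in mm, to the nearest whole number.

666 mm

initial: 0.43 × 3.27 × 35 = 49.21 mm
mid-season: 0.98 × 8.13 × 45 = 358.53 mm
late-season: 0.88 × 6.51 × 45 = 257.80 mm
Seasonal total = 665.54 mm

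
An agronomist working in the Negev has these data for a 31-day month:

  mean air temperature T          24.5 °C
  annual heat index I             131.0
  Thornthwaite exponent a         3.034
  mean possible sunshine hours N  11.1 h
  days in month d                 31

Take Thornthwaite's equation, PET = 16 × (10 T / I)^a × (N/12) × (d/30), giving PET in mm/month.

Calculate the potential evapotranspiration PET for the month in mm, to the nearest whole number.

102 mm

10T/I = 10 × 24.5 / 131.0 = 1.8702
(10T/I)^a = 1.8702^3.034 = 6.6820
Uncorrected PET = 16 × 6.6820 = 106.912 mm
Correction = (N/12)(d/30) = (11.1/12)(31/30) = 0.9558
PET = 106.912 × 0.9558 = 102.186 mm/month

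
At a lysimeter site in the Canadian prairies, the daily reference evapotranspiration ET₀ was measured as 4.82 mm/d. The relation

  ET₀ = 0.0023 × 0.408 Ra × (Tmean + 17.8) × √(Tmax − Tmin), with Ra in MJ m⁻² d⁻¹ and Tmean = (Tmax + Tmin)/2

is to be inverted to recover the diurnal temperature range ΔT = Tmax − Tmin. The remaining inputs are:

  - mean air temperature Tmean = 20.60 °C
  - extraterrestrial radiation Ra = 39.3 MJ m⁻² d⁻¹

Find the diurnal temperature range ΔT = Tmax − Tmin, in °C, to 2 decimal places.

√ΔT = ET₀ / [0.0023 × 0.408 × Ra × (Tmean+17.8)] = 4.82 / (0.0023 × 16.0344 × 38.40) = 3.4036
ΔT = 3.4036² = 11.584 °C

11.58 °C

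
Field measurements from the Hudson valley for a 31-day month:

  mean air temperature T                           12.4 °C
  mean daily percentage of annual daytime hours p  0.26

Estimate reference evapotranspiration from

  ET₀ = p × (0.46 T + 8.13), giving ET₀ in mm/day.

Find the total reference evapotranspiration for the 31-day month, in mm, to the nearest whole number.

ET₀ = 0.26 × (0.46 × 12.4 + 8.13) = 0.26 × 13.834 = 3.5968 mm/d
Monthly total = 3.5968 × 31 = 111.501 mm

112 mm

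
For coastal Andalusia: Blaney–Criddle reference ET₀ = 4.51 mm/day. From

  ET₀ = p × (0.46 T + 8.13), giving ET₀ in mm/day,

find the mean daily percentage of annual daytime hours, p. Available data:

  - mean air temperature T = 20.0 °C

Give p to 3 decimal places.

0.260

p = ET₀ / (0.46 T + 8.13) = 4.51 / (0.46 × 20.0 + 8.13) = 4.51 / 17.330 = 0.2602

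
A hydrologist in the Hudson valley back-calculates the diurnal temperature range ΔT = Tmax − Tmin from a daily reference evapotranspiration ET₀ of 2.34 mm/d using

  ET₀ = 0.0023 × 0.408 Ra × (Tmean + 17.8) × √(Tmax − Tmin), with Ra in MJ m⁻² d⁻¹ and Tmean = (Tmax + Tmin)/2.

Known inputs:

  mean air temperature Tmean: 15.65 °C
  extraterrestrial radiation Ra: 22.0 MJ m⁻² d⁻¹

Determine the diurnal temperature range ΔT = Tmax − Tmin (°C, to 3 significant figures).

11.5 °C

√ΔT = ET₀ / [0.0023 × 0.408 × Ra × (Tmean+17.8)] = 2.34 / (0.0023 × 8.9760 × 33.45) = 3.3885
ΔT = 3.3885² = 11.482 °C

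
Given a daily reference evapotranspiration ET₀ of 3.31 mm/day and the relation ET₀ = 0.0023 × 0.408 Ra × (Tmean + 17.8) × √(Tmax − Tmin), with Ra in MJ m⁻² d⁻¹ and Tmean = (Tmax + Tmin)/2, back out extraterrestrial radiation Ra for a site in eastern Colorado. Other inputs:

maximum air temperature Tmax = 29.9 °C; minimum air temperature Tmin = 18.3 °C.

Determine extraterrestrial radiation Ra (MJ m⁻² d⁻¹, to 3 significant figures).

Tmean = (29.9+18.3)/2 = 24.10 °C; ΔT = 11.6
Ra = ET₀ / [0.0023 × 0.408 × (Tmean+17.8) × √ΔT]
   = 3.31 / (0.0023 × 0.408 × 41.90 × 3.4059) = 24.717 MJ m⁻² d⁻¹

24.7 MJ m⁻² d⁻¹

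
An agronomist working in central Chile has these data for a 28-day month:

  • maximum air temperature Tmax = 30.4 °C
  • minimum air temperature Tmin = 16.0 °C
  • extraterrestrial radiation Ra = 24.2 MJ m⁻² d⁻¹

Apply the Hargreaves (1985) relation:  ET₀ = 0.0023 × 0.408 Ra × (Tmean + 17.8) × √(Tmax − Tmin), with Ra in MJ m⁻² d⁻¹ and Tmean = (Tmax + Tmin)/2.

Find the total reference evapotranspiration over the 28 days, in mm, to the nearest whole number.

Tmean = (30.4 + 16.0)/2 = 23.20 °C
0.408 Ra = 0.408 × 24.2 = 9.8736 mm/d equivalent
ET₀ = 0.0023 × 9.8736 × (23.20 + 17.8) × √14.4 = 0.0023 × 9.8736 × 41.00 × 3.7947 = 3.5332 mm/d
Over 28 days: 3.5332 × 28 = 98.930 mm

99 mm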